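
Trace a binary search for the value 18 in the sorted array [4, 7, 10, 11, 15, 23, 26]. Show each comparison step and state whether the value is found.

Binary search for 18 in [4, 7, 10, 11, 15, 23, 26]:

lo=0, hi=6, mid=3, arr[mid]=11 -> 11 < 18, search right half
lo=4, hi=6, mid=5, arr[mid]=23 -> 23 > 18, search left half
lo=4, hi=4, mid=4, arr[mid]=15 -> 15 < 18, search right half
lo=5 > hi=4, target 18 not found

Binary search determines that 18 is not in the array after 3 comparisons. The search space was exhausted without finding the target.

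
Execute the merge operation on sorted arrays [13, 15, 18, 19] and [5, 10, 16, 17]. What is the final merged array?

Merging process:

Compare 13 vs 5: take 5 from right. Merged: [5]
Compare 13 vs 10: take 10 from right. Merged: [5, 10]
Compare 13 vs 16: take 13 from left. Merged: [5, 10, 13]
Compare 15 vs 16: take 15 from left. Merged: [5, 10, 13, 15]
Compare 18 vs 16: take 16 from right. Merged: [5, 10, 13, 15, 16]
Compare 18 vs 17: take 17 from right. Merged: [5, 10, 13, 15, 16, 17]
Append remaining from left: [18, 19]. Merged: [5, 10, 13, 15, 16, 17, 18, 19]

Final merged array: [5, 10, 13, 15, 16, 17, 18, 19]
Total comparisons: 6

The merged array is [5, 10, 13, 15, 16, 17, 18, 19], requiring 6 comparisons. The merge step runs in O(n) time where n is the total number of elements.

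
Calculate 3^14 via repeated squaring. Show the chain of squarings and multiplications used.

Computing 3^14 by squaring (build up from 3^1; each line after the first costs one multiplication):

3^1 = 3
3^2 = (3^1)^2 = 3^2 = 9
3^3 = 3 * 3^2 = 3 * 9 = 27
3^6 = (3^3)^2 = 27^2 = 729
3^7 = 3 * 3^6 = 3 * 729 = 2187
3^14 = (3^7)^2 = 2187^2 = 4782969

Result: 4782969
Multiplications needed: 5 (5 lines after 3^1)

3^14 = 4782969. Using exponentiation by squaring, this requires 5 multiplications. The key idea: if the exponent is even, square the half-power; if odd, multiply by the base once.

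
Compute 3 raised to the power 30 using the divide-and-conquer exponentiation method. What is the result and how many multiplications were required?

Computing 3^30 by squaring (build up from 3^1; each line after the first costs one multiplication):

3^1 = 3
3^2 = (3^1)^2 = 3^2 = 9
3^3 = 3 * 3^2 = 3 * 9 = 27
3^6 = (3^3)^2 = 27^2 = 729
3^7 = 3 * 3^6 = 3 * 729 = 2187
3^14 = (3^7)^2 = 2187^2 = 4782969
3^15 = 3 * 3^14 = 3 * 4782969 = 14348907
3^30 = (3^15)^2 = 14348907^2 = 205891132094649

Result: 205891132094649
Multiplications needed: 7 (7 lines after 3^1)

3^30 = 205891132094649. Using exponentiation by squaring, this requires 7 multiplications. The key idea: if the exponent is even, square the half-power; if odd, multiply by the base once.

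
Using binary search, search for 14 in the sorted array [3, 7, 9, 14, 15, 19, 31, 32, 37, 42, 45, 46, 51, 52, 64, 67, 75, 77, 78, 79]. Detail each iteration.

Binary search for 14 in [3, 7, 9, 14, 15, 19, 31, 32, 37, 42, 45, 46, 51, 52, 64, 67, 75, 77, 78, 79]:

lo=0, hi=19, mid=9, arr[mid]=42 -> 42 > 14, search left half
lo=0, hi=8, mid=4, arr[mid]=15 -> 15 > 14, search left half
lo=0, hi=3, mid=1, arr[mid]=7 -> 7 < 14, search right half
lo=2, hi=3, mid=2, arr[mid]=9 -> 9 < 14, search right half
lo=3, hi=3, mid=3, arr[mid]=14 -> Found target at index 3!

Binary search finds 14 at index 3 after 5 comparisons. The search repeatedly halves the search space by comparing with the middle element.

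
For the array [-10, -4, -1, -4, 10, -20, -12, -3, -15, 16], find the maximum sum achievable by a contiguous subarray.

Using Kadane's algorithm on [-10, -4, -1, -4, 10, -20, -12, -3, -15, 16]:

Scanning through the array:
Position 1 (value -4): max_ending_here = -4, max_so_far = -4
Position 2 (value -1): max_ending_here = -1, max_so_far = -1
Position 3 (value -4): max_ending_here = -4, max_so_far = -1
Position 4 (value 10): max_ending_here = 10, max_so_far = 10
Position 5 (value -20): max_ending_here = -10, max_so_far = 10
Position 6 (value -12): max_ending_here = -12, max_so_far = 10
Position 7 (value -3): max_ending_here = -3, max_so_far = 10
Position 8 (value -15): max_ending_here = -15, max_so_far = 10
Position 9 (value 16): max_ending_here = 16, max_so_far = 16

Maximum subarray: [16]
Maximum sum: 16

The maximum subarray is [16] with sum 16. This subarray runs from index 9 to index 9.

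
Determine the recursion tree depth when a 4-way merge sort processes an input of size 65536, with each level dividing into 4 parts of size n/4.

For divide and conquer with division factor 4:

Problem sizes at each level:
Level 0: 65536
Level 1: 16384
Level 2: 4096
Level 3: 1024
Level 4: 256
Level 5: 64
Level 6: 16
Level 7: 4
Level 8: 1

The root is level 0 and the size-1 base case is level 8 (the tree spans levels 0 through 8, i.e. 9 levels counting the root), so the depth is the number of divisions: log_4(65536) = 8

The recursion tree depth is log_4(65536) = 8. At each level, the problem size is divided by 4, so it takes 8 divisions to reduce to a base case of size 1. The algorithm makes 4 recursive calls at each level.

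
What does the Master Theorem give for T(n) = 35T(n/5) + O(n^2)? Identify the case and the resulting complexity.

Master Theorem for T(n) = 35T(n/5) + O(n^2):

a = 35, b = 5, c = 2
log_b(a) = log_5(35) = 2.2091

Case 1: c = 2 < log_5(35) = 2.2091
T(n) = O(n^(log_5 35))

For T(n) = 35T(n/5) + O(n^2): log_5(35) = 2.2091. This is Case 1 of the Master Theorem (c < log_b(a), work dominated by leaves), giving O(n^(log_5 35)).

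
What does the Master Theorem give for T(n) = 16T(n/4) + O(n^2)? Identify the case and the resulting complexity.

Master Theorem for T(n) = 16T(n/4) + O(n^2):

a = 16, b = 4, c = 2
log_b(a) = log_4(16) = 2.0000

Case 2: c = 2 = log_4(16) = 2.0000
T(n) = O(n^2 log n) = O(n^2 log n)

For T(n) = 16T(n/4) + O(n^2): log_4(16) = 2.0000. This is Case 2 of the Master Theorem (c = log_b(a), equal work at all levels), giving O(n^2 log n).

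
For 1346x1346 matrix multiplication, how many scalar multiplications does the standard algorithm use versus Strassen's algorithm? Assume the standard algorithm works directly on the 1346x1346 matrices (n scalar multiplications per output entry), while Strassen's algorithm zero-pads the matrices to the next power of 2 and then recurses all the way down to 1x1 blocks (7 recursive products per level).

Matrix multiplication for 1346x1346 matrices:

Strassen's algorithm requires power-of-2 dimensions. Pad 1346x1346 to 2048x2048 (next power of 2).

Standard algorithm: 1346^3 = 2438569736 multiplications
Strassen's algorithm: 7^(log2(2048)) = 7^11 = 1977326743 multiplications
Savings: 2438569736 - 1977326743 = 461242993 multiplications

Standard: 2438569736 multiplications (1346^3). Strassen: 1977326743 multiplications (7^11, after padding to 2048x2048). Strassen reduces 8 recursive multiplications to 7 at each level.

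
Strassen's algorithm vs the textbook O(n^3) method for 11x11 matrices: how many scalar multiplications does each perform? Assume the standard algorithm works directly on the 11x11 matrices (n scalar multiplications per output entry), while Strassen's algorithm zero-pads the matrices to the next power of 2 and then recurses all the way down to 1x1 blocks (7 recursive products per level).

Matrix multiplication for 11x11 matrices:

Strassen's algorithm requires power-of-2 dimensions. Pad 11x11 to 16x16 (next power of 2).

Standard algorithm: 11^3 = 1331 multiplications
Strassen's algorithm: 7^(log2(16)) = 7^4 = 2401 multiplications
Difference: 1331 - 2401 = -1070 (Strassen uses MORE here due to padding overhead — for small or just-over-power-of-2 n, padding can outweigh the per-level savings)

Standard: 1331 multiplications (11^3). Strassen: 2401 multiplications (7^4, after padding to 16x16). Strassen reduces 8 recursive multiplications to 7 at each level.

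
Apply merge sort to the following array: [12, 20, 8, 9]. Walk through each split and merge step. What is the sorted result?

Merge sort trace:

Split: [12, 20, 8, 9] -> [12, 20] and [8, 9]
  Split: [12, 20] -> [12] and [20]
  Merge: [12] + [20] -> [12, 20]
  Split: [8, 9] -> [8] and [9]
  Merge: [8] + [9] -> [8, 9]
Merge: [12, 20] + [8, 9] -> [8, 9, 12, 20]

Final sorted array: [8, 9, 12, 20]

The merge sort proceeds by recursively splitting the array and merging sorted halves.
After all merges, the sorted array is [8, 9, 12, 20].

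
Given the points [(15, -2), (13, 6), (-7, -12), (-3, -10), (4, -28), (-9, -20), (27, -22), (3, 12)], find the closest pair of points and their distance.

Computing all pairwise distances among 8 points:

d((15, -2), (13, 6)) = 8.2462
d((15, -2), (-7, -12)) = 24.1661
d((15, -2), (-3, -10)) = 19.6977
d((15, -2), (4, -28)) = 28.2312
d((15, -2), (-9, -20)) = 30.0
d((15, -2), (27, -22)) = 23.3238
d((15, -2), (3, 12)) = 18.4391
d((13, 6), (-7, -12)) = 26.9072
d((13, 6), (-3, -10)) = 22.6274
d((13, 6), (4, -28)) = 35.171
d((13, 6), (-9, -20)) = 34.0588
d((13, 6), (27, -22)) = 31.305
d((13, 6), (3, 12)) = 11.6619
d((-7, -12), (-3, -10)) = 4.4721 <-- minimum
d((-7, -12), (4, -28)) = 19.4165
d((-7, -12), (-9, -20)) = 8.2462
d((-7, -12), (27, -22)) = 35.4401
d((-7, -12), (3, 12)) = 26.0
d((-3, -10), (4, -28)) = 19.3132
d((-3, -10), (-9, -20)) = 11.6619
d((-3, -10), (27, -22)) = 32.311
d((-3, -10), (3, 12)) = 22.8035
d((4, -28), (-9, -20)) = 15.2643
d((4, -28), (27, -22)) = 23.7697
d((4, -28), (3, 12)) = 40.0125
d((-9, -20), (27, -22)) = 36.0555
d((-9, -20), (3, 12)) = 34.176
d((27, -22), (3, 12)) = 41.6173

Closest pair: (-7, -12) and (-3, -10) with distance 4.4721

The closest pair is (-7, -12) and (-3, -10) with Euclidean distance 4.4721. For 8 points, brute-force pairwise comparison is shown above. For large n, the divide-and-conquer algorithm (sort by x, recurse on halves, check the dividing strip) achieves O(n log n).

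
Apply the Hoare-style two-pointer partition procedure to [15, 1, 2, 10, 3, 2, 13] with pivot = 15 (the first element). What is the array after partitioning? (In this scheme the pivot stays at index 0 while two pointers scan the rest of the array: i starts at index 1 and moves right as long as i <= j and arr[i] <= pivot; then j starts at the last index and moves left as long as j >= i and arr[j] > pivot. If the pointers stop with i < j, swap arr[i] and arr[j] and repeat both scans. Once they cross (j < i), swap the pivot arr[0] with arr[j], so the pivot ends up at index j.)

Hoare-style two-pointer partition with pivot = 15:

Initial array: [15, 1, 2, 10, 3, 2, 13]

Pointers start at i = 1, j = 6.
i ends at 7, j ends at 6: the pointers have crossed (j < i), so scanning stops.

Swap pivot arr[0] with arr[6] to place pivot at position 6: [13, 1, 2, 10, 3, 2, 15]
Pivot position: 6

After partitioning with pivot 15, the array becomes [13, 1, 2, 10, 3, 2, 15]. The pivot is placed at index 6. All elements to the left of the pivot are <= 15, and all elements to the right are > 15.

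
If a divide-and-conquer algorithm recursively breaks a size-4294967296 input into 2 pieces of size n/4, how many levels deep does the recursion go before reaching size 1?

For divide and conquer with division factor 4:

Problem sizes at each level:
Level 0: 4294967296
Level 1: 1073741824
Level 2: 268435456
Level 3: 67108864
Level 4: 16777216
Level 5: 4194304
Level 6: 1048576
Level 7: 262144
Level 8: 65536
Level 9: 16384
Level 10: 4096
Level 11: 1024
Level 12: 256
Level 13: 64
Level 14: 16
Level 15: 4
Level 16: 1

The root is level 0 and the size-1 base case is level 16 (the tree spans levels 0 through 16, i.e. 17 levels counting the root), so the depth is the number of divisions: log_4(4294967296) = 16

The recursion tree depth is log_4(4294967296) = 16. At each level, the problem size is divided by 4, so it takes 16 divisions to reduce to a base case of size 1. The algorithm makes 2 recursive calls at each level.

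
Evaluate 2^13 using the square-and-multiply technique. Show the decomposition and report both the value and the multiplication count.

Computing 2^13 by squaring (build up from 2^1; each line after the first costs one multiplication):

2^1 = 2
2^2 = (2^1)^2 = 2^2 = 4
2^3 = 2 * 2^2 = 2 * 4 = 8
2^6 = (2^3)^2 = 8^2 = 64
2^12 = (2^6)^2 = 64^2 = 4096
2^13 = 2 * 2^12 = 2 * 4096 = 8192

Result: 8192
Multiplications needed: 5 (5 lines after 2^1)

2^13 = 8192. Using exponentiation by squaring, this requires 5 multiplications. The key idea: if the exponent is even, square the half-power; if odd, multiply by the base once.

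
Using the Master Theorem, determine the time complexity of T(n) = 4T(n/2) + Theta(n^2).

Master Theorem for T(n) = 4T(n/2) + O(n^2):

a = 4, b = 2, c = 2
log_b(a) = log_2(4) = 2.0000

Case 2: c = 2 = log_2(4) = 2.0000
T(n) = O(n^2 log n) = O(n^2 log n)

For T(n) = 4T(n/2) + O(n^2): log_2(4) = 2.0000. This is Case 2 of the Master Theorem (c = log_b(a), equal work at all levels), giving O(n^2 log n).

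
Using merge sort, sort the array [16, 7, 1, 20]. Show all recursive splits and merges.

Merge sort trace:

Split: [16, 7, 1, 20] -> [16, 7] and [1, 20]
  Split: [16, 7] -> [16] and [7]
  Merge: [16] + [7] -> [7, 16]
  Split: [1, 20] -> [1] and [20]
  Merge: [1] + [20] -> [1, 20]
Merge: [7, 16] + [1, 20] -> [1, 7, 16, 20]

Final sorted array: [1, 7, 16, 20]

The merge sort proceeds by recursively splitting the array and merging sorted halves.
After all merges, the sorted array is [1, 7, 16, 20].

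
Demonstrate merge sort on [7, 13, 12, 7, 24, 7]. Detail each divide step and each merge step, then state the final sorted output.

Merge sort trace:

Split: [7, 13, 12, 7, 24, 7] -> [7, 13, 12] and [7, 24, 7]
  Split: [7, 13, 12] -> [7] and [13, 12]
    Split: [13, 12] -> [13] and [12]
    Merge: [13] + [12] -> [12, 13]
  Merge: [7] + [12, 13] -> [7, 12, 13]
  Split: [7, 24, 7] -> [7] and [24, 7]
    Split: [24, 7] -> [24] and [7]
    Merge: [24] + [7] -> [7, 24]
  Merge: [7] + [7, 24] -> [7, 7, 24]
Merge: [7, 12, 13] + [7, 7, 24] -> [7, 7, 7, 12, 13, 24]

Final sorted array: [7, 7, 7, 12, 13, 24]

The merge sort proceeds by recursively splitting the array and merging sorted halves.
After all merges, the sorted array is [7, 7, 7, 12, 13, 24].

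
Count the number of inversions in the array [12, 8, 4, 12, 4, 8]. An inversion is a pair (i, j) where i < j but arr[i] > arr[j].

Finding inversions in [12, 8, 4, 12, 4, 8]:

(0, 1): arr[0]=12 > arr[1]=8
(0, 2): arr[0]=12 > arr[2]=4
(0, 4): arr[0]=12 > arr[4]=4
(0, 5): arr[0]=12 > arr[5]=8
(1, 2): arr[1]=8 > arr[2]=4
(1, 4): arr[1]=8 > arr[4]=4
(3, 4): arr[3]=12 > arr[4]=4
(3, 5): arr[3]=12 > arr[5]=8

Total inversions: 8

The array has 8 inversion(s): (0,1), (0,2), (0,4), (0,5), (1,2), (1,4), (3,4), (3,5). Each pair (i,j) satisfies i < j and arr[i] > arr[j].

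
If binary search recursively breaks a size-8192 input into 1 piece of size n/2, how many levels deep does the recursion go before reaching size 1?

For divide and conquer with division factor 2:

Problem sizes at each level:
Level 0: 8192
Level 1: 4096
Level 2: 2048
Level 3: 1024
Level 4: 512
Level 5: 256
Level 6: 128
Level 7: 64
Level 8: 32
Level 9: 16
Level 10: 8
Level 11: 4
Level 12: 2
Level 13: 1

The root is level 0 and the size-1 base case is level 13 (the tree spans levels 0 through 13, i.e. 14 levels counting the root), so the depth is the number of divisions: log_2(8192) = 13

The recursion tree depth is log_2(8192) = 13. At each level, the problem size is divided by 2, so it takes 13 divisions to reduce to a base case of size 1. The algorithm makes 1 recursive call at each level.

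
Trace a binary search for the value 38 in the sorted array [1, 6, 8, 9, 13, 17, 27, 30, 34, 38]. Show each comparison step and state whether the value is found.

Binary search for 38 in [1, 6, 8, 9, 13, 17, 27, 30, 34, 38]:

lo=0, hi=9, mid=4, arr[mid]=13 -> 13 < 38, search right half
lo=5, hi=9, mid=7, arr[mid]=30 -> 30 < 38, search right half
lo=8, hi=9, mid=8, arr[mid]=34 -> 34 < 38, search right half
lo=9, hi=9, mid=9, arr[mid]=38 -> Found target at index 9!

Binary search finds 38 at index 9 after 4 comparisons. The search repeatedly halves the search space by comparing with the middle element.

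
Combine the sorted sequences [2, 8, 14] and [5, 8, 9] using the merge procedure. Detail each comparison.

Merging process:

Compare 2 vs 5: take 2 from left. Merged: [2]
Compare 8 vs 5: take 5 from right. Merged: [2, 5]
Compare 8 vs 8: take 8 from left. Merged: [2, 5, 8]
Compare 14 vs 8: take 8 from right. Merged: [2, 5, 8, 8]
Compare 14 vs 9: take 9 from right. Merged: [2, 5, 8, 8, 9]
Append remaining from left: [14]. Merged: [2, 5, 8, 8, 9, 14]

Final merged array: [2, 5, 8, 8, 9, 14]
Total comparisons: 5

The merged array is [2, 5, 8, 8, 9, 14], requiring 5 comparisons. The merge step runs in O(n) time where n is the total number of elements.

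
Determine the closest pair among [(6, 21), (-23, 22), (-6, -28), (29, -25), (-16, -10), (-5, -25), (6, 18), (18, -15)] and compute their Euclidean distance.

Computing all pairwise distances among 8 points:

d((6, 21), (-23, 22)) = 29.0172
d((6, 21), (-6, -28)) = 50.448
d((6, 21), (29, -25)) = 51.4296
d((6, 21), (-16, -10)) = 38.0132
d((6, 21), (-5, -25)) = 47.2969
d((6, 21), (6, 18)) = 3.0 <-- minimum
d((6, 21), (18, -15)) = 37.9473
d((-23, 22), (-6, -28)) = 52.811
d((-23, 22), (29, -25)) = 70.0928
d((-23, 22), (-16, -10)) = 32.7567
d((-23, 22), (-5, -25)) = 50.3289
d((-23, 22), (6, 18)) = 29.2746
d((-23, 22), (18, -15)) = 55.2268
d((-6, -28), (29, -25)) = 35.1283
d((-6, -28), (-16, -10)) = 20.5913
d((-6, -28), (-5, -25)) = 3.1623
d((-6, -28), (6, 18)) = 47.5395
d((-6, -28), (18, -15)) = 27.2947
d((29, -25), (-16, -10)) = 47.4342
d((29, -25), (-5, -25)) = 34.0
d((29, -25), (6, 18)) = 48.7647
d((29, -25), (18, -15)) = 14.8661
d((-16, -10), (-5, -25)) = 18.6011
d((-16, -10), (6, 18)) = 35.609
d((-16, -10), (18, -15)) = 34.3657
d((-5, -25), (6, 18)) = 44.3847
d((-5, -25), (18, -15)) = 25.0799
d((6, 18), (18, -15)) = 35.1141

Closest pair: (6, 21) and (6, 18) with distance 3.0

The closest pair is (6, 21) and (6, 18) with Euclidean distance 3.0. For 8 points, brute-force pairwise comparison is shown above. For large n, the divide-and-conquer algorithm (sort by x, recurse on halves, check the dividing strip) achieves O(n log n).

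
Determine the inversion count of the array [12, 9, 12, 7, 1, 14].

Finding inversions in [12, 9, 12, 7, 1, 14]:

(0, 1): arr[0]=12 > arr[1]=9
(0, 3): arr[0]=12 > arr[3]=7
(0, 4): arr[0]=12 > arr[4]=1
(1, 3): arr[1]=9 > arr[3]=7
(1, 4): arr[1]=9 > arr[4]=1
(2, 3): arr[2]=12 > arr[3]=7
(2, 4): arr[2]=12 > arr[4]=1
(3, 4): arr[3]=7 > arr[4]=1

Total inversions: 8

The array has 8 inversion(s): (0,1), (0,3), (0,4), (1,3), (1,4), (2,3), (2,4), (3,4). Each pair (i,j) satisfies i < j and arr[i] > arr[j].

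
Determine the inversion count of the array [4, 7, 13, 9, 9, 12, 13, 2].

Finding inversions in [4, 7, 13, 9, 9, 12, 13, 2]:

(0, 7): arr[0]=4 > arr[7]=2
(1, 7): arr[1]=7 > arr[7]=2
(2, 3): arr[2]=13 > arr[3]=9
(2, 4): arr[2]=13 > arr[4]=9
(2, 5): arr[2]=13 > arr[5]=12
(2, 7): arr[2]=13 > arr[7]=2
(3, 7): arr[3]=9 > arr[7]=2
(4, 7): arr[4]=9 > arr[7]=2
(5, 7): arr[5]=12 > arr[7]=2
(6, 7): arr[6]=13 > arr[7]=2

Total inversions: 10

The array has 10 inversion(s): (0,7), (1,7), (2,3), (2,4), (2,5), (2,7), (3,7), (4,7), (5,7), (6,7). Each pair (i,j) satisfies i < j and arr[i] > arr[j].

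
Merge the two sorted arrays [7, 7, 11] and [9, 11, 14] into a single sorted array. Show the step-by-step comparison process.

Merging process:

Compare 7 vs 9: take 7 from left. Merged: [7]
Compare 7 vs 9: take 7 from left. Merged: [7, 7]
Compare 11 vs 9: take 9 from right. Merged: [7, 7, 9]
Compare 11 vs 11: take 11 from left. Merged: [7, 7, 9, 11]
Append remaining from right: [11, 14]. Merged: [7, 7, 9, 11, 11, 14]

Final merged array: [7, 7, 9, 11, 11, 14]
Total comparisons: 4

The merged array is [7, 7, 9, 11, 11, 14], requiring 4 comparisons. The merge step runs in O(n) time where n is the total number of elements.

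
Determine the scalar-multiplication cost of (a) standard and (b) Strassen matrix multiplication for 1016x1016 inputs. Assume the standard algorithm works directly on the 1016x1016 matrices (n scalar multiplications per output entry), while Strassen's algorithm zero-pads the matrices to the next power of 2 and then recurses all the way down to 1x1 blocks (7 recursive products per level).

Matrix multiplication for 1016x1016 matrices:

Strassen's algorithm requires power-of-2 dimensions. Pad 1016x1016 to 1024x1024 (next power of 2).

Standard algorithm: 1016^3 = 1048772096 multiplications
Strassen's algorithm: 7^(log2(1024)) = 7^10 = 282475249 multiplications
Savings: 1048772096 - 282475249 = 766296847 multiplications

Standard: 1048772096 multiplications (1016^3). Strassen: 282475249 multiplications (7^10, after padding to 1024x1024). Strassen reduces 8 recursive multiplications to 7 at each level.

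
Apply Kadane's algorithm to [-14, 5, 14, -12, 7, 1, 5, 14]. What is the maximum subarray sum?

Using Kadane's algorithm on [-14, 5, 14, -12, 7, 1, 5, 14]:

Scanning through the array:
Position 1 (value 5): max_ending_here = 5, max_so_far = 5
Position 2 (value 14): max_ending_here = 19, max_so_far = 19
Position 3 (value -12): max_ending_here = 7, max_so_far = 19
Position 4 (value 7): max_ending_here = 14, max_so_far = 19
Position 5 (value 1): max_ending_here = 15, max_so_far = 19
Position 6 (value 5): max_ending_here = 20, max_so_far = 20
Position 7 (value 14): max_ending_here = 34, max_so_far = 34

Maximum subarray: [5, 14, -12, 7, 1, 5, 14]
Maximum sum: 34

The maximum subarray is [5, 14, -12, 7, 1, 5, 14] with sum 34. This subarray runs from index 1 to index 7.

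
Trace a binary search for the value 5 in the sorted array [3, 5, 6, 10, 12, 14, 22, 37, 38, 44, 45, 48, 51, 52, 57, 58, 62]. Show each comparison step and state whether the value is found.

Binary search for 5 in [3, 5, 6, 10, 12, 14, 22, 37, 38, 44, 45, 48, 51, 52, 57, 58, 62]:

lo=0, hi=16, mid=8, arr[mid]=38 -> 38 > 5, search left half
lo=0, hi=7, mid=3, arr[mid]=10 -> 10 > 5, search left half
lo=0, hi=2, mid=1, arr[mid]=5 -> Found target at index 1!

Binary search finds 5 at index 1 after 3 comparisons. The search repeatedly halves the search space by comparing with the middle element.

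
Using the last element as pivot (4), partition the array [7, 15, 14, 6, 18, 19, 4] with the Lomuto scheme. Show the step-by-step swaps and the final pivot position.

Lomuto partition with pivot = 4:

Initial array: [7, 15, 14, 6, 18, 19, 4]

arr[0]=7 > 4: no swap
arr[1]=15 > 4: no swap
arr[2]=14 > 4: no swap
arr[3]=6 > 4: no swap
arr[4]=18 > 4: no swap
arr[5]=19 > 4: no swap

Place pivot at position 0: [4, 15, 14, 6, 18, 19, 7]
Pivot position: 0

After partitioning with pivot 4, the array becomes [4, 15, 14, 6, 18, 19, 7]. The pivot is placed at index 0. All elements to the left of the pivot are <= 4, and all elements to the right are > 4.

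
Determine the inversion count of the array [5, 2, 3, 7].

Finding inversions in [5, 2, 3, 7]:

(0, 1): arr[0]=5 > arr[1]=2
(0, 2): arr[0]=5 > arr[2]=3

Total inversions: 2

The array has 2 inversion(s): (0,1), (0,2). Each pair (i,j) satisfies i < j and arr[i] > arr[j].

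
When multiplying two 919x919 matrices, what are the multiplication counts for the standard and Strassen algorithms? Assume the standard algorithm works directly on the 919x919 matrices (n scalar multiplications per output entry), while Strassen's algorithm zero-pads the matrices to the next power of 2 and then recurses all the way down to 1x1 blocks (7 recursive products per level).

Matrix multiplication for 919x919 matrices:

Strassen's algorithm requires power-of-2 dimensions. Pad 919x919 to 1024x1024 (next power of 2).

Standard algorithm: 919^3 = 776151559 multiplications
Strassen's algorithm: 7^(log2(1024)) = 7^10 = 282475249 multiplications
Savings: 776151559 - 282475249 = 493676310 multiplications

Standard: 776151559 multiplications (919^3). Strassen: 282475249 multiplications (7^10, after padding to 1024x1024). Strassen reduces 8 recursive multiplications to 7 at each level.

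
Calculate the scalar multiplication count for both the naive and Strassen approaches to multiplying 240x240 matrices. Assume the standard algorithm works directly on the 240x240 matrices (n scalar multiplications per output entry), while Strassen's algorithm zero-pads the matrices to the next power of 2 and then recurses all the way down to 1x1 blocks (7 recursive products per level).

Matrix multiplication for 240x240 matrices:

Strassen's algorithm requires power-of-2 dimensions. Pad 240x240 to 256x256 (next power of 2).

Standard algorithm: 240^3 = 13824000 multiplications
Strassen's algorithm: 7^(log2(256)) = 7^8 = 5764801 multiplications
Savings: 13824000 - 5764801 = 8059199 multiplications

Standard: 13824000 multiplications (240^3). Strassen: 5764801 multiplications (7^8, after padding to 256x256). Strassen reduces 8 recursive multiplications to 7 at each level.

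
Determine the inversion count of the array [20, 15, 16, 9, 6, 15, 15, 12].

Finding inversions in [20, 15, 16, 9, 6, 15, 15, 12]:

(0, 1): arr[0]=20 > arr[1]=15
(0, 2): arr[0]=20 > arr[2]=16
(0, 3): arr[0]=20 > arr[3]=9
(0, 4): arr[0]=20 > arr[4]=6
(0, 5): arr[0]=20 > arr[5]=15
(0, 6): arr[0]=20 > arr[6]=15
(0, 7): arr[0]=20 > arr[7]=12
(1, 3): arr[1]=15 > arr[3]=9
(1, 4): arr[1]=15 > arr[4]=6
(1, 7): arr[1]=15 > arr[7]=12
(2, 3): arr[2]=16 > arr[3]=9
(2, 4): arr[2]=16 > arr[4]=6
(2, 5): arr[2]=16 > arr[5]=15
(2, 6): arr[2]=16 > arr[6]=15
(2, 7): arr[2]=16 > arr[7]=12
(3, 4): arr[3]=9 > arr[4]=6
(5, 7): arr[5]=15 > arr[7]=12
(6, 7): arr[6]=15 > arr[7]=12

Total inversions: 18

The array has 18 inversion(s): (0,1), (0,2), (0,3), (0,4), (0,5), (0,6), (0,7), (1,3), (1,4), (1,7), (2,3), (2,4), (2,5), (2,6), (2,7), (3,4), (5,7), (6,7). Each pair (i,j) satisfies i < j and arr[i] > arr[j].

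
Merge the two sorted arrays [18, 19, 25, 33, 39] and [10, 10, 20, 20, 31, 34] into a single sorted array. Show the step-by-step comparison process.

Merging process:

Compare 18 vs 10: take 10 from right. Merged: [10]
Compare 18 vs 10: take 10 from right. Merged: [10, 10]
Compare 18 vs 20: take 18 from left. Merged: [10, 10, 18]
Compare 19 vs 20: take 19 from left. Merged: [10, 10, 18, 19]
Compare 25 vs 20: take 20 from right. Merged: [10, 10, 18, 19, 20]
Compare 25 vs 20: take 20 from right. Merged: [10, 10, 18, 19, 20, 20]
Compare 25 vs 31: take 25 from left. Merged: [10, 10, 18, 19, 20, 20, 25]
Compare 33 vs 31: take 31 from right. Merged: [10, 10, 18, 19, 20, 20, 25, 31]
Compare 33 vs 34: take 33 from left. Merged: [10, 10, 18, 19, 20, 20, 25, 31, 33]
Compare 39 vs 34: take 34 from right. Merged: [10, 10, 18, 19, 20, 20, 25, 31, 33, 34]
Append remaining from left: [39]. Merged: [10, 10, 18, 19, 20, 20, 25, 31, 33, 34, 39]

Final merged array: [10, 10, 18, 19, 20, 20, 25, 31, 33, 34, 39]
Total comparisons: 10

The merged array is [10, 10, 18, 19, 20, 20, 25, 31, 33, 34, 39], requiring 10 comparisons. The merge step runs in O(n) time where n is the total number of elements.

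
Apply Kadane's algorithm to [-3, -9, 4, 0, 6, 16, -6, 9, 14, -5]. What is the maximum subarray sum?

Using Kadane's algorithm on [-3, -9, 4, 0, 6, 16, -6, 9, 14, -5]:

Scanning through the array:
Position 1 (value -9): max_ending_here = -9, max_so_far = -3
Position 2 (value 4): max_ending_here = 4, max_so_far = 4
Position 3 (value 0): max_ending_here = 4, max_so_far = 4
Position 4 (value 6): max_ending_here = 10, max_so_far = 10
Position 5 (value 16): max_ending_here = 26, max_so_far = 26
Position 6 (value -6): max_ending_here = 20, max_so_far = 26
Position 7 (value 9): max_ending_here = 29, max_so_far = 29
Position 8 (value 14): max_ending_here = 43, max_so_far = 43
Position 9 (value -5): max_ending_here = 38, max_so_far = 43

Maximum subarray: [4, 0, 6, 16, -6, 9, 14]
Maximum sum: 43

The maximum subarray is [4, 0, 6, 16, -6, 9, 14] with sum 43. This subarray runs from index 2 to index 8.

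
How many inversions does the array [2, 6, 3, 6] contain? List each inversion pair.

Finding inversions in [2, 6, 3, 6]:

(1, 2): arr[1]=6 > arr[2]=3

Total inversions: 1

The array has 1 inversion(s): (1,2). Each pair (i,j) satisfies i < j and arr[i] > arr[j].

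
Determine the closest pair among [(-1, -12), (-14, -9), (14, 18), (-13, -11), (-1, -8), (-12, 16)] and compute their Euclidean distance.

Computing all pairwise distances among 6 points:

d((-1, -12), (-14, -9)) = 13.3417
d((-1, -12), (14, 18)) = 33.541
d((-1, -12), (-13, -11)) = 12.0416
d((-1, -12), (-1, -8)) = 4.0
d((-1, -12), (-12, 16)) = 30.0832
d((-14, -9), (14, 18)) = 38.8973
d((-14, -9), (-13, -11)) = 2.2361 <-- minimum
d((-14, -9), (-1, -8)) = 13.0384
d((-14, -9), (-12, 16)) = 25.0799
d((14, 18), (-13, -11)) = 39.6232
d((14, 18), (-1, -8)) = 30.0167
d((14, 18), (-12, 16)) = 26.0768
d((-13, -11), (-1, -8)) = 12.3693
d((-13, -11), (-12, 16)) = 27.0185
d((-1, -8), (-12, 16)) = 26.4008

Closest pair: (-14, -9) and (-13, -11) with distance 2.2361

The closest pair is (-14, -9) and (-13, -11) with Euclidean distance 2.2361. For 6 points, brute-force pairwise comparison is shown above. For large n, the divide-and-conquer algorithm (sort by x, recurse on halves, check the dividing strip) achieves O(n log n).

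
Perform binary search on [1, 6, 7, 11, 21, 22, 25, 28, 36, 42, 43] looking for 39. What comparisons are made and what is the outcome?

Binary search for 39 in [1, 6, 7, 11, 21, 22, 25, 28, 36, 42, 43]:

lo=0, hi=10, mid=5, arr[mid]=22 -> 22 < 39, search right half
lo=6, hi=10, mid=8, arr[mid]=36 -> 36 < 39, search right half
lo=9, hi=10, mid=9, arr[mid]=42 -> 42 > 39, search left half
lo=9 > hi=8, target 39 not found

Binary search determines that 39 is not in the array after 3 comparisons. The search space was exhausted without finding the target.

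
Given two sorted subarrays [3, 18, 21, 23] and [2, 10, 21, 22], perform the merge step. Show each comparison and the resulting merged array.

Merging process:

Compare 3 vs 2: take 2 from right. Merged: [2]
Compare 3 vs 10: take 3 from left. Merged: [2, 3]
Compare 18 vs 10: take 10 from right. Merged: [2, 3, 10]
Compare 18 vs 21: take 18 from left. Merged: [2, 3, 10, 18]
Compare 21 vs 21: take 21 from left. Merged: [2, 3, 10, 18, 21]
Compare 23 vs 21: take 21 from right. Merged: [2, 3, 10, 18, 21, 21]
Compare 23 vs 22: take 22 from right. Merged: [2, 3, 10, 18, 21, 21, 22]
Append remaining from left: [23]. Merged: [2, 3, 10, 18, 21, 21, 22, 23]

Final merged array: [2, 3, 10, 18, 21, 21, 22, 23]
Total comparisons: 7

The merged array is [2, 3, 10, 18, 21, 21, 22, 23], requiring 7 comparisons. The merge step runs in O(n) time where n is the total number of elements.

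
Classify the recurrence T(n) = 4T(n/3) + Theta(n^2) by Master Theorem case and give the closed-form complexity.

Master Theorem for T(n) = 4T(n/3) + O(n^2):

a = 4, b = 3, c = 2
log_b(a) = log_3(4) = 1.2619

Case 3: c = 2 > log_3(4) = 1.2619
T(n) = O(n^2) = O(n^2)

For T(n) = 4T(n/3) + O(n^2): log_3(4) = 1.2619. This is Case 3 of the Master Theorem (c > log_b(a), work dominated by root), giving O(n^2).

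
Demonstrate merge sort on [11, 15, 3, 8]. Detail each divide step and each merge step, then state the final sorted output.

Merge sort trace:

Split: [11, 15, 3, 8] -> [11, 15] and [3, 8]
  Split: [11, 15] -> [11] and [15]
  Merge: [11] + [15] -> [11, 15]
  Split: [3, 8] -> [3] and [8]
  Merge: [3] + [8] -> [3, 8]
Merge: [11, 15] + [3, 8] -> [3, 8, 11, 15]

Final sorted array: [3, 8, 11, 15]

The merge sort proceeds by recursively splitting the array and merging sorted halves.
After all merges, the sorted array is [3, 8, 11, 15].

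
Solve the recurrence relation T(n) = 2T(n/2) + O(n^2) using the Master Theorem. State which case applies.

Master Theorem for T(n) = 2T(n/2) + O(n^2):

a = 2, b = 2, c = 2
log_b(a) = log_2(2) = 1.0000

Case 3: c = 2 > log_2(2) = 1.0000
T(n) = O(n^2) = O(n^2)

For T(n) = 2T(n/2) + O(n^2): log_2(2) = 1.0000. This is Case 3 of the Master Theorem (c > log_b(a), work dominated by root), giving O(n^2).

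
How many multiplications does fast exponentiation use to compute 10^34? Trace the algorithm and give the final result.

Computing 10^34 by squaring (build up from 10^1; each line after the first costs one multiplication):

10^1 = 10
10^2 = (10^1)^2 = 10^2 = 100
10^4 = (10^2)^2 = 100^2 = 10000
10^8 = (10^4)^2 = 10000^2 = 100000000
10^16 = (10^8)^2 = 100000000^2 = 10000000000000000
10^17 = 10 * 10^16 = 10 * 10000000000000000 = 100000000000000000
10^34 = (10^17)^2 = 100000000000000000^2 = 10000000000000000000000000000000000

Result: 10000000000000000000000000000000000
Multiplications needed: 6 (6 lines after 10^1)

10^34 = 10000000000000000000000000000000000. Using exponentiation by squaring, this requires 6 multiplications. The key idea: if the exponent is even, square the half-power; if odd, multiply by the base once.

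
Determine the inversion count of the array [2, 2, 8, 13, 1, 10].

Finding inversions in [2, 2, 8, 13, 1, 10]:

(0, 4): arr[0]=2 > arr[4]=1
(1, 4): arr[1]=2 > arr[4]=1
(2, 4): arr[2]=8 > arr[4]=1
(3, 4): arr[3]=13 > arr[4]=1
(3, 5): arr[3]=13 > arr[5]=10

Total inversions: 5

The array has 5 inversion(s): (0,4), (1,4), (2,4), (3,4), (3,5). Each pair (i,j) satisfies i < j and arr[i] > arr[j].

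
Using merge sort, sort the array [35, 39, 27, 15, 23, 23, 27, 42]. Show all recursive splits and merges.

Merge sort trace:

Split: [35, 39, 27, 15, 23, 23, 27, 42] -> [35, 39, 27, 15] and [23, 23, 27, 42]
  Split: [35, 39, 27, 15] -> [35, 39] and [27, 15]
    Split: [35, 39] -> [35] and [39]
    Merge: [35] + [39] -> [35, 39]
    Split: [27, 15] -> [27] and [15]
    Merge: [27] + [15] -> [15, 27]
  Merge: [35, 39] + [15, 27] -> [15, 27, 35, 39]
  Split: [23, 23, 27, 42] -> [23, 23] and [27, 42]
    Split: [23, 23] -> [23] and [23]
    Merge: [23] + [23] -> [23, 23]
    Split: [27, 42] -> [27] and [42]
    Merge: [27] + [42] -> [27, 42]
  Merge: [23, 23] + [27, 42] -> [23, 23, 27, 42]
Merge: [15, 27, 35, 39] + [23, 23, 27, 42] -> [15, 23, 23, 27, 27, 35, 39, 42]

Final sorted array: [15, 23, 23, 27, 27, 35, 39, 42]

The merge sort proceeds by recursively splitting the array and merging sorted halves.
After all merges, the sorted array is [15, 23, 23, 27, 27, 35, 39, 42].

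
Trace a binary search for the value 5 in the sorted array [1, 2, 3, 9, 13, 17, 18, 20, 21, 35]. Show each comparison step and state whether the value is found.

Binary search for 5 in [1, 2, 3, 9, 13, 17, 18, 20, 21, 35]:

lo=0, hi=9, mid=4, arr[mid]=13 -> 13 > 5, search left half
lo=0, hi=3, mid=1, arr[mid]=2 -> 2 < 5, search right half
lo=2, hi=3, mid=2, arr[mid]=3 -> 3 < 5, search right half
lo=3, hi=3, mid=3, arr[mid]=9 -> 9 > 5, search left half
lo=3 > hi=2, target 5 not found

Binary search determines that 5 is not in the array after 4 comparisons. The search space was exhausted without finding the target.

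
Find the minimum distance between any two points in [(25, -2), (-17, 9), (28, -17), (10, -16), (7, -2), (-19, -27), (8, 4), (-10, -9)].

Computing all pairwise distances among 8 points:

d((25, -2), (-17, 9)) = 43.4166
d((25, -2), (28, -17)) = 15.2971
d((25, -2), (10, -16)) = 20.5183
d((25, -2), (7, -2)) = 18.0
d((25, -2), (-19, -27)) = 50.6063
d((25, -2), (8, 4)) = 18.0278
d((25, -2), (-10, -9)) = 35.6931
d((-17, 9), (28, -17)) = 51.9711
d((-17, 9), (10, -16)) = 36.7967
d((-17, 9), (7, -2)) = 26.4008
d((-17, 9), (-19, -27)) = 36.0555
d((-17, 9), (8, 4)) = 25.4951
d((-17, 9), (-10, -9)) = 19.3132
d((28, -17), (10, -16)) = 18.0278
d((28, -17), (7, -2)) = 25.807
d((28, -17), (-19, -27)) = 48.0521
d((28, -17), (8, 4)) = 29.0
d((28, -17), (-10, -9)) = 38.833
d((10, -16), (7, -2)) = 14.3178
d((10, -16), (-19, -27)) = 31.0161
d((10, -16), (8, 4)) = 20.0998
d((10, -16), (-10, -9)) = 21.1896
d((7, -2), (-19, -27)) = 36.0694
d((7, -2), (8, 4)) = 6.0828 <-- minimum
d((7, -2), (-10, -9)) = 18.3848
d((-19, -27), (8, 4)) = 41.1096
d((-19, -27), (-10, -9)) = 20.1246
d((8, 4), (-10, -9)) = 22.2036

Closest pair: (7, -2) and (8, 4) with distance 6.0828

The closest pair is (7, -2) and (8, 4) with Euclidean distance 6.0828. For 8 points, brute-force pairwise comparison is shown above. For large n, the divide-and-conquer algorithm (sort by x, recurse on halves, check the dividing strip) achieves O(n log n).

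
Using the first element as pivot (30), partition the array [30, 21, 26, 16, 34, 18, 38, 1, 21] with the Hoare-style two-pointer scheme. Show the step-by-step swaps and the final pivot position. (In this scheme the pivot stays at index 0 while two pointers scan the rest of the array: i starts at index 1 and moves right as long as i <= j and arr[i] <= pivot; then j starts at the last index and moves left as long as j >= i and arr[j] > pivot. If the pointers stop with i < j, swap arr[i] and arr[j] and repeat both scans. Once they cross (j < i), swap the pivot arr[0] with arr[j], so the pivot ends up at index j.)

Hoare-style two-pointer partition with pivot = 30:

Initial array: [30, 21, 26, 16, 34, 18, 38, 1, 21]

Pointers start at i = 1, j = 8.
i stops at index 4 (arr[4]=34 > 30), j stops at index 8 (arr[8]=21 <= 30): swap arr[4] and arr[8], array becomes [30, 21, 26, 16, 21, 18, 38, 1, 34]
i stops at index 6 (arr[6]=38 > 30), j stops at index 7 (arr[7]=1 <= 30): swap arr[6] and arr[7], array becomes [30, 21, 26, 16, 21, 18, 1, 38, 34]
i ends at 7, j ends at 6: the pointers have crossed (j < i), so scanning stops.

Swap pivot arr[0] with arr[6] to place pivot at position 6: [1, 21, 26, 16, 21, 18, 30, 38, 34]
Pivot position: 6

After partitioning with pivot 30, the array becomes [1, 21, 26, 16, 21, 18, 30, 38, 34]. The pivot is placed at index 6. All elements to the left of the pivot are <= 30, and all elements to the right are > 30.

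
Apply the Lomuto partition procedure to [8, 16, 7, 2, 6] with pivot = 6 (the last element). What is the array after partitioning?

Lomuto partition with pivot = 6:

Initial array: [8, 16, 7, 2, 6]

arr[0]=8 > 6: no swap
arr[1]=16 > 6: no swap
arr[2]=7 > 6: no swap
arr[3]=2 <= 6: swap with position 0, array becomes [2, 16, 7, 8, 6]

Place pivot at position 1: [2, 6, 7, 8, 16]
Pivot position: 1

After partitioning with pivot 6, the array becomes [2, 6, 7, 8, 16]. The pivot is placed at index 1. All elements to the left of the pivot are <= 6, and all elements to the right are > 6.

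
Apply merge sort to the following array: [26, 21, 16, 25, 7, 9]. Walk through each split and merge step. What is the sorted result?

Merge sort trace:

Split: [26, 21, 16, 25, 7, 9] -> [26, 21, 16] and [25, 7, 9]
  Split: [26, 21, 16] -> [26] and [21, 16]
    Split: [21, 16] -> [21] and [16]
    Merge: [21] + [16] -> [16, 21]
  Merge: [26] + [16, 21] -> [16, 21, 26]
  Split: [25, 7, 9] -> [25] and [7, 9]
    Split: [7, 9] -> [7] and [9]
    Merge: [7] + [9] -> [7, 9]
  Merge: [25] + [7, 9] -> [7, 9, 25]
Merge: [16, 21, 26] + [7, 9, 25] -> [7, 9, 16, 21, 25, 26]

Final sorted array: [7, 9, 16, 21, 25, 26]

The merge sort proceeds by recursively splitting the array and merging sorted halves.
After all merges, the sorted array is [7, 9, 16, 21, 25, 26].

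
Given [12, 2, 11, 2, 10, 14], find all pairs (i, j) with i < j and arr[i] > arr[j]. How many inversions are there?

Finding inversions in [12, 2, 11, 2, 10, 14]:

(0, 1): arr[0]=12 > arr[1]=2
(0, 2): arr[0]=12 > arr[2]=11
(0, 3): arr[0]=12 > arr[3]=2
(0, 4): arr[0]=12 > arr[4]=10
(2, 3): arr[2]=11 > arr[3]=2
(2, 4): arr[2]=11 > arr[4]=10

Total inversions: 6

The array has 6 inversion(s): (0,1), (0,2), (0,3), (0,4), (2,3), (2,4). Each pair (i,j) satisfies i < j and arr[i] > arr[j].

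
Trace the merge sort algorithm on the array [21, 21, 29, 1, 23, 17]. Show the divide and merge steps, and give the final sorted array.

Merge sort trace:

Split: [21, 21, 29, 1, 23, 17] -> [21, 21, 29] and [1, 23, 17]
  Split: [21, 21, 29] -> [21] and [21, 29]
    Split: [21, 29] -> [21] and [29]
    Merge: [21] + [29] -> [21, 29]
  Merge: [21] + [21, 29] -> [21, 21, 29]
  Split: [1, 23, 17] -> [1] and [23, 17]
    Split: [23, 17] -> [23] and [17]
    Merge: [23] + [17] -> [17, 23]
  Merge: [1] + [17, 23] -> [1, 17, 23]
Merge: [21, 21, 29] + [1, 17, 23] -> [1, 17, 21, 21, 23, 29]

Final sorted array: [1, 17, 21, 21, 23, 29]

The merge sort proceeds by recursively splitting the array and merging sorted halves.
After all merges, the sorted array is [1, 17, 21, 21, 23, 29].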